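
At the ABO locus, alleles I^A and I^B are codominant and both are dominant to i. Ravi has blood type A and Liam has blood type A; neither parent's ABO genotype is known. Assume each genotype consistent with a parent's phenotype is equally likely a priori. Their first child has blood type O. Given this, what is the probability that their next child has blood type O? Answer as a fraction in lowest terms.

1/4

Possible genotypes: Ravi ∈ {I^A I^A, I^A i}; Liam ∈ {I^A I^A, I^A i}.
Weight each parental genotype pair by prior × P(type-O child):
  I^A i × I^A i: posterior weight 1; P(next child type O) = 1/4.
Weighted sum = 1/4.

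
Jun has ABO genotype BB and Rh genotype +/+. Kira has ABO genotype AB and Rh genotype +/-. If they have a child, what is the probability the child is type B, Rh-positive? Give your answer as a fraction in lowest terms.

ABO cross BB × AB → offspring phenotypes: 1/2 B, 1/2 AB.
Rh cross +/+ × +/- → 1 Rh+.
Independent loci: P(type B, Rh-positive) = 1/2 × 1 = 1/2.

1/2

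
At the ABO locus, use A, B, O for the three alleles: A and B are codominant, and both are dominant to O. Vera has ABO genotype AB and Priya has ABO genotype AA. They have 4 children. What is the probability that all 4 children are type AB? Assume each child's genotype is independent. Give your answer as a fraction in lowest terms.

1/16

ABO cross AB × AA → 1/2 A, 1/2 AB.
So P(type AB) = 1/2 per child.
All 4 independent: (1/2)^4 = 1/16.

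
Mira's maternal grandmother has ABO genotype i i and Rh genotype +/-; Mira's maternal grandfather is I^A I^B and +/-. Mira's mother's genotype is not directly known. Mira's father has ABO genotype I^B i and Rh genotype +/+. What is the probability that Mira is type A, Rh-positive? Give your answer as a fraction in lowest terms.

1/8

Mira's mother's ABO genotype from i i × I^A I^B: 1/2 I^A i, 1/2 I^B i.
Crossing each possibility with the father I^B i and summing P(type A): 1/2·1/4 + 1/2·0 = 1/8.
Similarly for Rh via the mother's Rh distribution: P(Rh+) = 1.
Independent loci: 1/8 × 1 = 1/8.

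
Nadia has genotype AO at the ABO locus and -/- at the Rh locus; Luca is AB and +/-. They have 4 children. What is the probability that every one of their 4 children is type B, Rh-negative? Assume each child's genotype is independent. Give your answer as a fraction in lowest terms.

ABO cross AO × AB → 1/2 A, 1/4 B, 1/4 AB.
Rh cross -/- × +/- → 1/2 Rh+, 1/2 Rh-; so P(type B, Rh-negative) = 1/4 × 1/2 = 1/8 per child.
All 4 independent: (1/8)^4 = 1/4096.

1/4096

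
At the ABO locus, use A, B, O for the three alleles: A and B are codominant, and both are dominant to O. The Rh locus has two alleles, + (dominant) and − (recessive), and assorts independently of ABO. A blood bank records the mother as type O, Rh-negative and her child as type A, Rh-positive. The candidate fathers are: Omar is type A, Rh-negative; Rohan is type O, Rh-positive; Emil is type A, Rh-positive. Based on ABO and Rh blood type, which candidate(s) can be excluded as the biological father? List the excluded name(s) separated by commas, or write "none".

A candidate is excluded only if no genotype consistent with his phenotype could produce a type A, Rh-positive child with a type O, Rh-negative mother.
Omar (type A, Rh-): no genotype consistent with that phenotype can produce a type-A Rh+ child with a type-O mother.
Rohan (type O, Rh+): no genotype consistent with that phenotype can produce a type-A Rh+ child with a type-O mother.

Omar, Rohan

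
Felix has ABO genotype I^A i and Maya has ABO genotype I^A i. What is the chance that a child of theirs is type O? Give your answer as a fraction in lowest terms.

ABO cross I^A i × I^A i → offspring phenotypes: 1/4 O, 3/4 A.
So P(type O) = 1/4.

1/4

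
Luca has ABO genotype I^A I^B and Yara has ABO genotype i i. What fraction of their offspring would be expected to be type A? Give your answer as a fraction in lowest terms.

1/2

ABO cross I^A I^B × i i → offspring phenotypes: 1/2 A, 1/2 B.
So P(type A) = 1/2.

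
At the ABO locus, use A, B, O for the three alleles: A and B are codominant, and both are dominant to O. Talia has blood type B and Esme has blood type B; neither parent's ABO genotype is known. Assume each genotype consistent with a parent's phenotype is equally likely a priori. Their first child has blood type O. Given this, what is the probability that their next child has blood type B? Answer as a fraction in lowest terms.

Possible genotypes: Talia ∈ {BB, BO}; Esme ∈ {BB, BO}.
Weight each parental genotype pair by prior × P(type-O child):
  BO × BO: posterior weight 1; P(next child type B) = 3/4.
Weighted sum = 3/4.

3/4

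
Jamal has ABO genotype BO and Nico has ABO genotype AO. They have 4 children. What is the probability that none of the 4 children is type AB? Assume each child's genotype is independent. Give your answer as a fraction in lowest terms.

81/256

ABO cross BO × AO → 1/4 O, 1/4 A, 1/4 B, 1/4 AB.
So P(type AB) = 1/4 per child.
P(not type AB) = 3/4 for one child; (3/4)^4 = 81/256.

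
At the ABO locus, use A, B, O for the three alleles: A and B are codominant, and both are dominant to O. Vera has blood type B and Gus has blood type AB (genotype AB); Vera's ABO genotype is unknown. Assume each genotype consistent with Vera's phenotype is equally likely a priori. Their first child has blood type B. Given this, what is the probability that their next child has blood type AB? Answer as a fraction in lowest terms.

3/8

Possible genotypes: Vera ∈ {BB, BO}; Gus ∈ {AB}.
Weight each parental genotype pair by prior × P(type-B child):
  BB × AB: posterior weight 1/2; P(next child type AB) = 1/2.
  BO × AB: posterior weight 1/2; P(next child type AB) = 1/4.
Weighted sum = 3/8.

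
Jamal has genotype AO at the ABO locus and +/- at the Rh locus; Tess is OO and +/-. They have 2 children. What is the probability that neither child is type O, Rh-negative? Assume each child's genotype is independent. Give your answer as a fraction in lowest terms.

49/64

ABO cross AO × OO → 1/2 O, 1/2 A.
Rh cross +/- × +/- → 3/4 Rh+, 1/4 Rh-; so P(type O, Rh-negative) = 1/2 × 1/4 = 1/8 per child.
P(not type O, Rh-negative) = 7/8 for one child; (7/8)^2 = 49/64.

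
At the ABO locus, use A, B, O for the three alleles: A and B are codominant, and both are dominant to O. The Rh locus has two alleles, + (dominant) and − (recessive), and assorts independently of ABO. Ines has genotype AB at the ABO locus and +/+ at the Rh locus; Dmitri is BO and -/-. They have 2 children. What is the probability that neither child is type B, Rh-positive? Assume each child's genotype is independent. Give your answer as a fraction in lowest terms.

1/4

ABO cross AB × BO → 1/4 A, 1/2 B, 1/4 AB.
Rh cross +/+ × -/- → 1 Rh+; so P(type B, Rh-positive) = 1/2 × 1 = 1/2 per child.
P(not type B, Rh-positive) = 1/2 for one child; (1/2)^2 = 1/4.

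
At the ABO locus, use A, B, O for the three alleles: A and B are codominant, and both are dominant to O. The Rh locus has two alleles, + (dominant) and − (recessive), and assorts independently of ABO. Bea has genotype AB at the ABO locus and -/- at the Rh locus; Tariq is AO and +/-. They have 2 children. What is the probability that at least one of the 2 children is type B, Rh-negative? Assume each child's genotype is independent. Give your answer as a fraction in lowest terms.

15/64

ABO cross AB × AO → 1/2 A, 1/4 B, 1/4 AB.
Rh cross -/- × +/- → 1/2 Rh+, 1/2 Rh-; so P(type B, Rh-negative) = 1/4 × 1/2 = 1/8 per child.
P(none) = (7/8)^2 = 49/64; P(at least one) = 1 − 49/64 = 15/64.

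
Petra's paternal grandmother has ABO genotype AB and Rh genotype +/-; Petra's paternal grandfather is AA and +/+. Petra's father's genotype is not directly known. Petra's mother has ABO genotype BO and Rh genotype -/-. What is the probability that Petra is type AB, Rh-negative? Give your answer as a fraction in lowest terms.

Petra's father's ABO genotype from AB × AA: 1/2 AA, 1/2 AB.
Crossing each possibility with the mother BO and summing P(type AB): 1/2·1/2 + 1/2·1/4 = 3/8.
Similarly for Rh via the father's Rh distribution: P(Rh-) = 1/4.
Independent loci: 3/8 × 1/4 = 3/32.

3/32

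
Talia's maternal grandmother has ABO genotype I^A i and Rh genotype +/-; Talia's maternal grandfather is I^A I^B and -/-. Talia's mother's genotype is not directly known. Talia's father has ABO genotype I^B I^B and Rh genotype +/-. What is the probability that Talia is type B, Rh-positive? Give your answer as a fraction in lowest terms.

Talia's mother's ABO genotype from I^A i × I^A I^B: 1/4 I^A I^A, 1/4 I^A I^B, 1/4 I^A i, 1/4 I^B i.
Crossing each possibility with the father I^B I^B and summing P(type B): 1/4·0 + 1/4·1/2 + 1/4·1/2 + 1/4·1 = 1/2.
Similarly for Rh via the mother's Rh distribution: P(Rh+) = 5/8.
Independent loci: 1/2 × 5/8 = 5/16.

5/16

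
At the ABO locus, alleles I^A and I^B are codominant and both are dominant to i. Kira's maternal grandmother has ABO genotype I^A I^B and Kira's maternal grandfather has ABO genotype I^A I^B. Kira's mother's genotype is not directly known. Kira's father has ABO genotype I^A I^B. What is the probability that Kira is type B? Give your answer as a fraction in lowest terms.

1/4

Kira's mother's ABO genotype from I^A I^B × I^A I^B: 1/4 I^A I^A, 1/2 I^A I^B, 1/4 I^B I^B.
Crossing each possibility with the father I^A I^B and summing P(type B): 1/4·0 + 1/2·1/4 + 1/4·1/2 = 1/4.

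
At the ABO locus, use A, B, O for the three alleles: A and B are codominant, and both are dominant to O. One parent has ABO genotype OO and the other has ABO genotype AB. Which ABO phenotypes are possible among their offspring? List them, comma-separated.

A, B

Gametes from OO × AB give offspring ABO genotypes AO, BO, i.e. phenotypes A, B.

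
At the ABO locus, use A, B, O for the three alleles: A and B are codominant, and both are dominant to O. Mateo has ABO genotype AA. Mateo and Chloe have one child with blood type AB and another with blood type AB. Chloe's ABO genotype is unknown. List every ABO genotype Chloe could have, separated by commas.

AB, BB, BO

For each candidate genotype of Chloe, check whether crossing it with AA can produce every observed child phenotype.
  AA → possible child types {A} ✗
  AB → possible child types {A, AB} ✓
  AO → possible child types {A} ✗
  BB → possible child types {AB} ✓
  BO → possible child types {A, AB} ✓
  OO → possible child types {A} ✗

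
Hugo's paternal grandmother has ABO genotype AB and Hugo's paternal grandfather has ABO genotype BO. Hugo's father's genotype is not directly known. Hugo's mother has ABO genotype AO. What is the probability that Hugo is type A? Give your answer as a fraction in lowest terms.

Hugo's father's ABO genotype from AB × BO: 1/4 AB, 1/4 AO, 1/4 BB, 1/4 BO.
Crossing each possibility with the mother AO and summing P(type A): 1/4·1/2 + 1/4·3/4 + 1/4·0 + 1/4·1/4 = 3/8.

3/8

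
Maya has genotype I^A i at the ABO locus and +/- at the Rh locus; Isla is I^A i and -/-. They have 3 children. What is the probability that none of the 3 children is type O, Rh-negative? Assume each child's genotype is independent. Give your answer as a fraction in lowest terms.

ABO cross I^A i × I^A i → 1/4 O, 3/4 A.
Rh cross +/- × -/- → 1/2 Rh+, 1/2 Rh-; so P(type O, Rh-negative) = 1/4 × 1/2 = 1/8 per child.
P(not type O, Rh-negative) = 7/8 for one child; (7/8)^3 = 343/512.

343/512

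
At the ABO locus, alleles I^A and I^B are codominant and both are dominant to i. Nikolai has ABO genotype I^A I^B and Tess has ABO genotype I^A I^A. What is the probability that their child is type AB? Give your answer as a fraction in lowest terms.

1/2

ABO cross I^A I^B × I^A I^A → offspring phenotypes: 1/2 A, 1/2 AB.
So P(type AB) = 1/2.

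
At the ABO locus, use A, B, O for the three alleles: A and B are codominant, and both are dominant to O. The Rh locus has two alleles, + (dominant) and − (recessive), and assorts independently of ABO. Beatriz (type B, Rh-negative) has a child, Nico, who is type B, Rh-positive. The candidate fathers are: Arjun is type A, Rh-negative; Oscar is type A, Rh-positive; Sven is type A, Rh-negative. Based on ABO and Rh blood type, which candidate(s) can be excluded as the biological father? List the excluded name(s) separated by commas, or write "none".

Arjun, Sven

A candidate is excluded only if no genotype consistent with his phenotype could produce a type B, Rh-positive child with a type B, Rh-negative mother.
Arjun (type A, Rh-): no genotype consistent with that phenotype can produce a type-B Rh+ child with a type-B mother.
Sven (type A, Rh-): no genotype consistent with that phenotype can produce a type-B Rh+ child with a type-B mother.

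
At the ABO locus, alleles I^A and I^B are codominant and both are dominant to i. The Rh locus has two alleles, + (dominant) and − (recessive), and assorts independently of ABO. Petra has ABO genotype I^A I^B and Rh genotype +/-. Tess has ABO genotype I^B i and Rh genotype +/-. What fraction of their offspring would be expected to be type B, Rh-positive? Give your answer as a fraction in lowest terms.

ABO cross I^A I^B × I^B i → offspring phenotypes: 1/4 A, 1/2 B, 1/4 AB.
Rh cross +/- × +/- → 3/4 Rh+, 1/4 Rh-.
Independent loci: P(type B, Rh-positive) = 1/2 × 3/4 = 3/8.

3/8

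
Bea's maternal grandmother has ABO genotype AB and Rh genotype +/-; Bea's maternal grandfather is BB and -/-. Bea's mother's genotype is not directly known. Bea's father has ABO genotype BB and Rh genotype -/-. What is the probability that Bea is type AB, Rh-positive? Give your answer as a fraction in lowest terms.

Bea's mother's ABO genotype from AB × BB: 1/2 AB, 1/2 BB.
Crossing each possibility with the father BB and summing P(type AB): 1/2·1/2 + 1/2·0 = 1/4.
Similarly for Rh via the mother's Rh distribution: P(Rh+) = 1/4.
Independent loci: 1/4 × 1/4 = 1/16.

1/16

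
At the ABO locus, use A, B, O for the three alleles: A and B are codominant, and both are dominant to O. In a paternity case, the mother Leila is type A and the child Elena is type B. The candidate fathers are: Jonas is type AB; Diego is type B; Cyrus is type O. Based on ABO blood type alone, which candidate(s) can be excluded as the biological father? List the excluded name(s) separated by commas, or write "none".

Cyrus

A candidate is excluded only if no genotype consistent with his phenotype could produce a type B child with a type A mother.
Cyrus (type O): no genotype consistent with that phenotype can produce a type-B child with a type-A mother.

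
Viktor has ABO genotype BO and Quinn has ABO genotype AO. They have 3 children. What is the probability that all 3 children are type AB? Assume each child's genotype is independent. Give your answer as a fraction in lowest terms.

ABO cross BO × AO → 1/4 O, 1/4 A, 1/4 B, 1/4 AB.
So P(type AB) = 1/4 per child.
All 3 independent: (1/4)^3 = 1/64.

1/64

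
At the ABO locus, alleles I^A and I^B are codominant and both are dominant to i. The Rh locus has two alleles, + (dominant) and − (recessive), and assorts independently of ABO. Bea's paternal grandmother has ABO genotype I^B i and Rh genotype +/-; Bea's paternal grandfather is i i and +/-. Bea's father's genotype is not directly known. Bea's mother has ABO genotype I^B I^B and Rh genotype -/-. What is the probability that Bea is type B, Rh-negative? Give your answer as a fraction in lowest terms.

Bea's father's ABO genotype from I^B i × i i: 1/2 I^B i, 1/2 i i.
Crossing each possibility with the mother I^B I^B and summing P(type B): 1/2·1 + 1/2·1 = 1.
Similarly for Rh via the father's Rh distribution: P(Rh-) = 1/2.
Independent loci: 1 × 1/2 = 1/2.

1/2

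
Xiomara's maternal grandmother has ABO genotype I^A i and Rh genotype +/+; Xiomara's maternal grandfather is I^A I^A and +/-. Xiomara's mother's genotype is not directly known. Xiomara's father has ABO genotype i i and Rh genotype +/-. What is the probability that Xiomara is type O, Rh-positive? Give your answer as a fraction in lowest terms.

7/32

Xiomara's mother's ABO genotype from I^A i × I^A I^A: 1/2 I^A I^A, 1/2 I^A i.
Crossing each possibility with the father i i and summing P(type O): 1/2·0 + 1/2·1/2 = 1/4.
Similarly for Rh via the mother's Rh distribution: P(Rh+) = 7/8.
Independent loci: 1/4 × 7/8 = 7/32.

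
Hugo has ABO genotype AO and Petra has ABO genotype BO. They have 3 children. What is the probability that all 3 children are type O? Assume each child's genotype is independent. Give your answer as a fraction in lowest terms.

1/64

ABO cross AO × BO → 1/4 O, 1/4 A, 1/4 B, 1/4 AB.
So P(type O) = 1/4 per child.
All 3 independent: (1/4)^3 = 1/64.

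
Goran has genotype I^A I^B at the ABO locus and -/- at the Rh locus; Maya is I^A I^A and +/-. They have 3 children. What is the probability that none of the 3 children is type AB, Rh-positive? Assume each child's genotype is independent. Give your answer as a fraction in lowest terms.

ABO cross I^A I^B × I^A I^A → 1/2 A, 1/2 AB.
Rh cross -/- × +/- → 1/2 Rh+, 1/2 Rh-; so P(type AB, Rh-positive) = 1/2 × 1/2 = 1/4 per child.
P(not type AB, Rh-positive) = 3/4 for one child; (3/4)^3 = 27/64.

27/64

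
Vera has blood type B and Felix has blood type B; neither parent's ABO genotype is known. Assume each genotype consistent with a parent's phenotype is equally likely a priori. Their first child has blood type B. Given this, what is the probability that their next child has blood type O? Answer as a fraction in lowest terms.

Possible genotypes: Vera ∈ {I^B I^B, I^B i}; Felix ∈ {I^B I^B, I^B i}.
Weight each parental genotype pair by prior × P(type-B child):
  I^B I^B × I^B I^B: posterior weight 4/15; P(next child type O) = 0.
  I^B I^B × I^B i: posterior weight 4/15; P(next child type O) = 0.
  I^B i × I^B I^B: posterior weight 4/15; P(next child type O) = 0.
  I^B i × I^B i: posterior weight 1/5; P(next child type O) = 1/4.
Weighted sum = 1/20.

1/20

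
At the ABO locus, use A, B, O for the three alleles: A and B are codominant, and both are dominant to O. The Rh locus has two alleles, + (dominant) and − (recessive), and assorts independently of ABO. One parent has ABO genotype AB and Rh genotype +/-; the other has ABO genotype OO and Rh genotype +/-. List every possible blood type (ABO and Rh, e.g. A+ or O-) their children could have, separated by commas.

A+, A-, B+, B-

Gametes from AB × OO give offspring ABO genotypes AO, BO, i.e. phenotypes A, B.
Rh cross +/- × +/- → phenotypes Rh+, Rh-.
Combining independently: A+, A-, B+, B-.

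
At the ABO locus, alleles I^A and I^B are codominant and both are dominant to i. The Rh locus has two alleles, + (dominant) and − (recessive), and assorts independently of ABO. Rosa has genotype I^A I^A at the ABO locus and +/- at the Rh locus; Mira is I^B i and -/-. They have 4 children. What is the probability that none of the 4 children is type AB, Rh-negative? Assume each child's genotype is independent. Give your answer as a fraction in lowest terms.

ABO cross I^A I^A × I^B i → 1/2 A, 1/2 AB.
Rh cross +/- × -/- → 1/2 Rh+, 1/2 Rh-; so P(type AB, Rh-negative) = 1/2 × 1/2 = 1/4 per child.
P(not type AB, Rh-negative) = 3/4 for one child; (3/4)^4 = 81/256.

81/256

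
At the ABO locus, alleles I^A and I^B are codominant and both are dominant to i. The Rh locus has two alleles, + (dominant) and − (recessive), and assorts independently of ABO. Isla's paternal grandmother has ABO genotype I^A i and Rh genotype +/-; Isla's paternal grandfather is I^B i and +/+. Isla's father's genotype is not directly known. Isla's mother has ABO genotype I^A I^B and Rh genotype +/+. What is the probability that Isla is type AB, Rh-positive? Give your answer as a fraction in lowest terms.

Isla's father's ABO genotype from I^A i × I^B i: 1/4 I^A I^B, 1/4 I^A i, 1/4 I^B i, 1/4 i i.
Crossing each possibility with the mother I^A I^B and summing P(type AB): 1/4·1/2 + 1/4·1/4 + 1/4·1/4 + 1/4·0 = 1/4.
Similarly for Rh via the father's Rh distribution: P(Rh+) = 1.
Independent loci: 1/4 × 1 = 1/4.

1/4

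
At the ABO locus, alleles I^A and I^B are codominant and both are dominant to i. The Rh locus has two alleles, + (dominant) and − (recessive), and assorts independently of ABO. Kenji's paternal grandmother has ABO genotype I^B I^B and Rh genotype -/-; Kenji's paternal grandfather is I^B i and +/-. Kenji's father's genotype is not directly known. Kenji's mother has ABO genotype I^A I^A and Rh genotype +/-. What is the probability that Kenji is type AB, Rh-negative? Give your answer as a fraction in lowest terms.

9/32

Kenji's father's ABO genotype from I^B I^B × I^B i: 1/2 I^B I^B, 1/2 I^B i.
Crossing each possibility with the mother I^A I^A and summing P(type AB): 1/2·1 + 1/2·1/2 = 3/4.
Similarly for Rh via the father's Rh distribution: P(Rh-) = 3/8.
Independent loci: 3/4 × 3/8 = 9/32.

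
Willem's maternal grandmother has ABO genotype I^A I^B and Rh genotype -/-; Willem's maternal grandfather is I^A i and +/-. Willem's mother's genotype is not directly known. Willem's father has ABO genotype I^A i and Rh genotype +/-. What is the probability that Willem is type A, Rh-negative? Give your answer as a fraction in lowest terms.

Willem's mother's ABO genotype from I^A I^B × I^A i: 1/4 I^A I^A, 1/4 I^A I^B, 1/4 I^A i, 1/4 I^B i.
Crossing each possibility with the father I^A i and summing P(type A): 1/4·1 + 1/4·1/2 + 1/4·3/4 + 1/4·1/4 = 5/8.
Similarly for Rh via the mother's Rh distribution: P(Rh-) = 3/8.
Independent loci: 5/8 × 3/8 = 15/64.

15/64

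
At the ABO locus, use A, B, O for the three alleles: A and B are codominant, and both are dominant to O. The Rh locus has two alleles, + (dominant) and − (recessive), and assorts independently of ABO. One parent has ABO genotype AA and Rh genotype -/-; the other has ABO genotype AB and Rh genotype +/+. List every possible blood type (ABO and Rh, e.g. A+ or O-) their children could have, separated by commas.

A+, AB+

Gametes from AA × AB give offspring ABO genotypes AA, AB, i.e. phenotypes A, AB.
Rh cross -/- × +/+ → phenotypes Rh+.
Combining independently: A+, AB+.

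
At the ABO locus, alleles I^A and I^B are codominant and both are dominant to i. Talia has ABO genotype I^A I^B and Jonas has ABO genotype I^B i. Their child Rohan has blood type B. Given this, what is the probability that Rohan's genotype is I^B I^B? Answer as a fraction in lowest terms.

Cross I^A I^B × I^B i → 1/4 I^A I^B, 1/4 I^A i, 1/4 I^B I^B, 1/4 I^B i.
Type-B genotypes among offspring: I^B I^B (1/4), I^B i (1/4); total 1/2.
P(I^B I^B | type B) = (1/4) / (1/2) = 1/2.

1/2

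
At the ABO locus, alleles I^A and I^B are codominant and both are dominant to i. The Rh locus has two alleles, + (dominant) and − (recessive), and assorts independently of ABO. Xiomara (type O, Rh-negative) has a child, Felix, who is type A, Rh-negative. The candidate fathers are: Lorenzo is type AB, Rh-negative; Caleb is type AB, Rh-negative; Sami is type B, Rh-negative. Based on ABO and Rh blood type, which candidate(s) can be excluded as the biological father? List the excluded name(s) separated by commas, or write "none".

Sami

A candidate is excluded only if no genotype consistent with his phenotype could produce a type A, Rh-negative child with a type O, Rh-negative mother.
Sami (type B, Rh-): no genotype consistent with that phenotype can produce a type-A Rh- child with a type-O mother.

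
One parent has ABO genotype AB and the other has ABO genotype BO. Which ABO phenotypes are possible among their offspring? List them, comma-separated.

A, B, AB

Gametes from AB × BO give offspring ABO genotypes AB, AO, BB, BO, i.e. phenotypes A, B, AB.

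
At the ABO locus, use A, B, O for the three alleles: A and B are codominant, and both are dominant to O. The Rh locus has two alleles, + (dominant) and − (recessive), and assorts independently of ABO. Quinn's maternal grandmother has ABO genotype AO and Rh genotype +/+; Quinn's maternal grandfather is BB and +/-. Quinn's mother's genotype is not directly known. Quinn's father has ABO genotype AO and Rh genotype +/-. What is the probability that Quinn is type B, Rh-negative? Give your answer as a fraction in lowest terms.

Quinn's mother's ABO genotype from AO × BB: 1/2 AB, 1/2 BO.
Crossing each possibility with the father AO and summing P(type B): 1/2·1/4 + 1/2·1/4 = 1/4.
Similarly for Rh via the mother's Rh distribution: P(Rh-) = 1/8.
Independent loci: 1/4 × 1/8 = 1/32.

1/32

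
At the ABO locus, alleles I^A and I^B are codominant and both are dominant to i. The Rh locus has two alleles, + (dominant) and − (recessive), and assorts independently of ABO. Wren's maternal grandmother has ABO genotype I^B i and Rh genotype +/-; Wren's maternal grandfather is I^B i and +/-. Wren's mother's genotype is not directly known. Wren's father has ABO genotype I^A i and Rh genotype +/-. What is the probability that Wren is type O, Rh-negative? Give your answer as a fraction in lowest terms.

Wren's mother's ABO genotype from I^B i × I^B i: 1/4 I^B I^B, 1/2 I^B i, 1/4 i i.
Crossing each possibility with the father I^A i and summing P(type O): 1/4·0 + 1/2·1/4 + 1/4·1/2 = 1/4.
Similarly for Rh via the mother's Rh distribution: P(Rh-) = 1/4.
Independent loci: 1/4 × 1/4 = 1/16.

1/16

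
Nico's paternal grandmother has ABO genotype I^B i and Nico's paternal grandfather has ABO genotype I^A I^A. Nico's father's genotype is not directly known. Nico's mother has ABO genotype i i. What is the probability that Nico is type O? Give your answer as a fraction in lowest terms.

1/4

Nico's father's ABO genotype from I^B i × I^A I^A: 1/2 I^A I^B, 1/2 I^A i.
Crossing each possibility with the mother i i and summing P(type O): 1/2·0 + 1/2·1/2 = 1/4.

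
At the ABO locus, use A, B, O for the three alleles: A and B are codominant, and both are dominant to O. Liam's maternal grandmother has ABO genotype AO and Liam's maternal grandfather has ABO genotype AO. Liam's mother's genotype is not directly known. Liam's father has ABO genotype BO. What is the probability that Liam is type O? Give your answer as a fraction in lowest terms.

Liam's mother's ABO genotype from AO × AO: 1/4 AA, 1/2 AO, 1/4 OO.
Crossing each possibility with the father BO and summing P(type O): 1/4·0 + 1/2·1/4 + 1/4·1/2 = 1/4.

1/4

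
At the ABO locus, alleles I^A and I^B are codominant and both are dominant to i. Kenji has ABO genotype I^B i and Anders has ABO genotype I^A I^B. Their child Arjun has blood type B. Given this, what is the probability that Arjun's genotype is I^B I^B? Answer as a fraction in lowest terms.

Cross I^B i × I^A I^B → 1/4 I^A I^B, 1/4 I^A i, 1/4 I^B I^B, 1/4 I^B i.
Type-B genotypes among offspring: I^B I^B (1/4), I^B i (1/4); total 1/2.
P(I^B I^B | type B) = (1/4) / (1/2) = 1/2.

1/2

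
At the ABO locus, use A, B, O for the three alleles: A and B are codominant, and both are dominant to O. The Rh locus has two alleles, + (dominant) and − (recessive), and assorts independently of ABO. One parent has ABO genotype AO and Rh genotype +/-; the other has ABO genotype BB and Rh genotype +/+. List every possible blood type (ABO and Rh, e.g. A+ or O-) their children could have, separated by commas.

B+, AB+

Gametes from AO × BB give offspring ABO genotypes AB, BO, i.e. phenotypes B, AB.
Rh cross +/- × +/+ → phenotypes Rh+.
Combining independently: B+, AB+.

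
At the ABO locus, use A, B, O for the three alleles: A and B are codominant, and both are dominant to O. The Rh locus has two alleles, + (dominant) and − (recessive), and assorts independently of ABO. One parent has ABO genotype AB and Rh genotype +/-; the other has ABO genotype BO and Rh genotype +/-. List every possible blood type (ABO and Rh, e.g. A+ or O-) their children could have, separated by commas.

A+, A-, B+, B-, AB+, AB-

Gametes from AB × BO give offspring ABO genotypes AB, AO, BB, BO, i.e. phenotypes A, B, AB.
Rh cross +/- × +/- → phenotypes Rh+, Rh-.
Combining independently: A+, A-, B+, B-, AB+, AB-.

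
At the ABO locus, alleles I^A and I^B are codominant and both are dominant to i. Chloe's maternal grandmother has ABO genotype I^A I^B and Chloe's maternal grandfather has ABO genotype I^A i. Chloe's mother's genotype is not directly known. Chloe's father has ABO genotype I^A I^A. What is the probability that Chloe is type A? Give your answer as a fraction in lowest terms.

Chloe's mother's ABO genotype from I^A I^B × I^A i: 1/4 I^A I^A, 1/4 I^A I^B, 1/4 I^A i, 1/4 I^B i.
Crossing each possibility with the father I^A I^A and summing P(type A): 1/4·1 + 1/4·1/2 + 1/4·1 + 1/4·1/2 = 3/4.

3/4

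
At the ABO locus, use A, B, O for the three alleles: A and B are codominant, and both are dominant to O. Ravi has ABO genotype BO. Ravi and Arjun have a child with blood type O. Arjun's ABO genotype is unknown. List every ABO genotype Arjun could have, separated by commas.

For each candidate genotype of Arjun, check whether crossing it with BO can produce every observed child phenotype.
  AA → possible child types {A, AB} ✗
  AB → possible child types {A, B, AB} ✗
  AO → possible child types {O, A, B, AB} ✓
  BB → possible child types {B} ✗
  BO → possible child types {O, B} ✓
  OO → possible child types {O, B} ✓

AO, BO, OO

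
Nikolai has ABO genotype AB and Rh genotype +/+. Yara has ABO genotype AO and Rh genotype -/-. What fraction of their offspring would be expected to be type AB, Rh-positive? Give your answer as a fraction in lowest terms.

ABO cross AB × AO → offspring phenotypes: 1/2 A, 1/4 B, 1/4 AB.
Rh cross +/+ × -/- → 1 Rh+.
Independent loci: P(type AB, Rh-positive) = 1/4 × 1 = 1/4.

1/4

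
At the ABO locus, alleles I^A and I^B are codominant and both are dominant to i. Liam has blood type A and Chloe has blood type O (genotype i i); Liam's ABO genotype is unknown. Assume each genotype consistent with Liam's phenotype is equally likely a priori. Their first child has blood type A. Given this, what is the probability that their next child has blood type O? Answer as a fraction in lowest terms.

Possible genotypes: Liam ∈ {I^A I^A, I^A i}; Chloe ∈ {i i}.
Weight each parental genotype pair by prior × P(type-A child):
  I^A I^A × i i: posterior weight 2/3; P(next child type O) = 0.
  I^A i × i i: posterior weight 1/3; P(next child type O) = 1/2.
Weighted sum = 1/6.

1/6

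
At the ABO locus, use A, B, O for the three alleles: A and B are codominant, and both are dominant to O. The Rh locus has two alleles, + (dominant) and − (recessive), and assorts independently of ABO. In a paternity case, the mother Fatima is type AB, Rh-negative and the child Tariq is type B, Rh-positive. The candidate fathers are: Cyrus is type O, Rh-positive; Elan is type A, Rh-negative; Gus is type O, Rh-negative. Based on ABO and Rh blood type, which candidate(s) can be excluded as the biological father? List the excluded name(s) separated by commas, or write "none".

A candidate is excluded only if no genotype consistent with his phenotype could produce a type B, Rh-positive child with a type AB, Rh-negative mother.
Elan (type A, Rh-): no genotype consistent with that phenotype can produce a type-B Rh+ child with a type-AB mother.
Gus (type O, Rh-): no genotype consistent with that phenotype can produce a type-B Rh+ child with a type-AB mother.

Elan, Gus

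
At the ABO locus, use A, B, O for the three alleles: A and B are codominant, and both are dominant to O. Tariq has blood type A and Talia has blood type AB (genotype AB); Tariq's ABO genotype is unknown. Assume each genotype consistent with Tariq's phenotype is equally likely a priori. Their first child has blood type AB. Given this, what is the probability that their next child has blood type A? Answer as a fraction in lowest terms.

Possible genotypes: Tariq ∈ {AA, AO}; Talia ∈ {AB}.
Weight each parental genotype pair by prior × P(type-AB child):
  AA × AB: posterior weight 2/3; P(next child type A) = 1/2.
  AO × AB: posterior weight 1/3; P(next child type A) = 1/2.
Weighted sum = 1/2.

1/2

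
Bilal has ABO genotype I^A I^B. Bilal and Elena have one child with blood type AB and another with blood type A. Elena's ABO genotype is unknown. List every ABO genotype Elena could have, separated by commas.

For each candidate genotype of Elena, check whether crossing it with I^A I^B can produce every observed child phenotype.
  I^A I^A → possible child types {A, AB} ✓
  I^A I^B → possible child types {A, B, AB} ✓
  I^A i → possible child types {A, B, AB} ✓
  I^B I^B → possible child types {B, AB} ✗
  I^B i → possible child types {A, B, AB} ✓
  i i → possible child types {A, B} ✗

I^A I^A, I^A I^B, I^A i, I^B i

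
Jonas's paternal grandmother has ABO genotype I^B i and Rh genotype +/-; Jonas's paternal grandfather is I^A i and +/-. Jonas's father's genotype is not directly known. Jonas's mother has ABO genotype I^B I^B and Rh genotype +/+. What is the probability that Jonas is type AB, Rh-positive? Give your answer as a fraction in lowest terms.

Jonas's father's ABO genotype from I^B i × I^A i: 1/4 I^A I^B, 1/4 I^A i, 1/4 I^B i, 1/4 i i.
Crossing each possibility with the mother I^B I^B and summing P(type AB): 1/4·1/2 + 1/4·1/2 + 1/4·0 + 1/4·0 = 1/4.
Similarly for Rh via the father's Rh distribution: P(Rh+) = 1.
Independent loci: 1/4 × 1 = 1/4.

1/4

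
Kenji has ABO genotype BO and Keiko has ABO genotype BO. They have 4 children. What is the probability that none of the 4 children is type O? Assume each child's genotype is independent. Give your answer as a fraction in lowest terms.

ABO cross BO × BO → 1/4 O, 3/4 B.
So P(type O) = 1/4 per child.
P(not type O) = 3/4 for one child; (3/4)^4 = 81/256.

81/256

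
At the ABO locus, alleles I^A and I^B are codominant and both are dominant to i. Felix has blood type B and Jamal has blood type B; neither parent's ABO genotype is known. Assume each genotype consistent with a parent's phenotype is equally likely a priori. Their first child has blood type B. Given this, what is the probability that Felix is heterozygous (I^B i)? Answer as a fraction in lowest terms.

Possible genotypes: Felix ∈ {I^B I^B, I^B i}; Jamal ∈ {I^B I^B, I^B i}.
Weight each parental genotype pair by prior × P(type-B child):
  I^B I^B × I^B I^B: posterior weight 4/15.
  I^B I^B × I^B i: posterior weight 4/15.
  I^B i × I^B I^B: posterior weight 4/15.
  I^B i × I^B i: posterior weight 1/5.
Sum the posterior weight over pairs where Felix is I^B i: 7/15.

7/15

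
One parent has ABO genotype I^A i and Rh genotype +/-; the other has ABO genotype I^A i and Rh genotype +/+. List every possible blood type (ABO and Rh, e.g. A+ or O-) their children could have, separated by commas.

O+, A+

Gametes from I^A i × I^A i give offspring ABO genotypes I^A I^A, I^A i, i i, i.e. phenotypes O, A.
Rh cross +/- × +/+ → phenotypes Rh+.
Combining independently: O+, A+.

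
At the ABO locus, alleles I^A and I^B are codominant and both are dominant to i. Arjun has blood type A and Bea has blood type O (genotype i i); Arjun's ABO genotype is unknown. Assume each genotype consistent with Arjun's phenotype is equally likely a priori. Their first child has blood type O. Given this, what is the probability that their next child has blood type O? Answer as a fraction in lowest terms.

Possible genotypes: Arjun ∈ {I^A I^A, I^A i}; Bea ∈ {i i}.
Weight each parental genotype pair by prior × P(type-O child):
  I^A i × i i: posterior weight 1; P(next child type O) = 1/2.
Weighted sum = 1/2.

1/2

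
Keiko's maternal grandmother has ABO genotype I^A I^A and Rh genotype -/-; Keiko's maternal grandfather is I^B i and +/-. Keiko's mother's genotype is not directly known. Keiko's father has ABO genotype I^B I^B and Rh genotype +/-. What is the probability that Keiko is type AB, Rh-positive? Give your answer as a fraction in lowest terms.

5/16

Keiko's mother's ABO genotype from I^A I^A × I^B i: 1/2 I^A I^B, 1/2 I^A i.
Crossing each possibility with the father I^B I^B and summing P(type AB): 1/2·1/2 + 1/2·1/2 = 1/2.
Similarly for Rh via the mother's Rh distribution: P(Rh+) = 5/8.
Independent loci: 1/2 × 5/8 = 5/16.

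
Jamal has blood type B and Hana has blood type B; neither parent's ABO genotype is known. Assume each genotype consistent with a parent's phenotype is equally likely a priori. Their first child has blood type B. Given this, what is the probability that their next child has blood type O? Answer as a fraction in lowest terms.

1/20

Possible genotypes: Jamal ∈ {BB, BO}; Hana ∈ {BB, BO}.
Weight each parental genotype pair by prior × P(type-B child):
  BB × BB: posterior weight 4/15; P(next child type O) = 0.
  BB × BO: posterior weight 4/15; P(next child type O) = 0.
  BO × BB: posterior weight 4/15; P(next child type O) = 0.
  BO × BO: posterior weight 1/5; P(next child type O) = 1/4.
Weighted sum = 1/20.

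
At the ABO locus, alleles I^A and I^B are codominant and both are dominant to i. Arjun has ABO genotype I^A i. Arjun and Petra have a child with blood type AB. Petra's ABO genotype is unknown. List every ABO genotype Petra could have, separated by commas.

I^A I^B, I^B I^B, I^B i

For each candidate genotype of Petra, check whether crossing it with I^A i can produce every observed child phenotype.
  I^A I^A → possible child types {A} ✗
  I^A I^B → possible child types {A, B, AB} ✓
  I^A i → possible child types {O, A} ✗
  I^B I^B → possible child types {B, AB} ✓
  I^B i → possible child types {O, A, B, AB} ✓
  i i → possible child types {O, A} ✗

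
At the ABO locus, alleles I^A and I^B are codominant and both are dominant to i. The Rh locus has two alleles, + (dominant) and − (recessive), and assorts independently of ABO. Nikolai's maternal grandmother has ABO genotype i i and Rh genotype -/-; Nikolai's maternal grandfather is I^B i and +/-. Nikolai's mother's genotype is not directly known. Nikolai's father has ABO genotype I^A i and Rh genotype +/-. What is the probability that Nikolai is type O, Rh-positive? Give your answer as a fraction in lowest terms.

15/64

Nikolai's mother's ABO genotype from i i × I^B i: 1/2 I^B i, 1/2 i i.
Crossing each possibility with the father I^A i and summing P(type O): 1/2·1/4 + 1/2·1/2 = 3/8.
Similarly for Rh via the mother's Rh distribution: P(Rh+) = 5/8.
Independent loci: 3/8 × 5/8 = 15/64.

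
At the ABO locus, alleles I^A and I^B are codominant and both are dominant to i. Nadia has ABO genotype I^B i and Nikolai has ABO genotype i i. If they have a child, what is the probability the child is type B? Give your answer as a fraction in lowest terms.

1/2

ABO cross I^B i × i i → offspring phenotypes: 1/2 O, 1/2 B.
So P(type B) = 1/2.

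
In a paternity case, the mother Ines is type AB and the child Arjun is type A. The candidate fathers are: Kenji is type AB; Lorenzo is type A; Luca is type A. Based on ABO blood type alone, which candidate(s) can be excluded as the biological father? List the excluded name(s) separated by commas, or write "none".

A candidate is excluded only if no genotype consistent with his phenotype could produce a type A child with a type AB mother.
Every candidate has at least one consistent genotype combination, so none can be excluded.

none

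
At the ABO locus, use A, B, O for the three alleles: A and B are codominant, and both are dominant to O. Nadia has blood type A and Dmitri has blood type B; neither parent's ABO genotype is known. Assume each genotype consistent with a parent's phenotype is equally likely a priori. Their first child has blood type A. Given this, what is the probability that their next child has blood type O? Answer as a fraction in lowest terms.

Possible genotypes: Nadia ∈ {AA, AO}; Dmitri ∈ {BB, BO}.
Weight each parental genotype pair by prior × P(type-A child):
  AA × BO: posterior weight 2/3; P(next child type O) = 0.
  AO × BO: posterior weight 1/3; P(next child type O) = 1/4.
Weighted sum = 1/12.

1/12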